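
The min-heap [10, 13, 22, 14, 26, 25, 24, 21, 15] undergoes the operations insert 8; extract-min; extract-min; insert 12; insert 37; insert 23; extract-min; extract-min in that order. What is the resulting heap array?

[14, 15, 22, 21, 23, 25, 24, 37, 26]

insert 8:
  append 8 at index 9 → [10, 13, 22, 14, 26, 25, 24, 21, 15, 8]
  8 < parent 26 at index 4, swap → [10, 13, 22, 14, 8, 25, 24, 21, 15, 26]
  8 < parent 13 at index 1, swap → [10, 8, 22, 14, 13, 25, 24, 21, 15, 26]
  8 < parent 10 at index 0, swap → [8, 10, 22, 14, 13, 25, 24, 21, 15, 26]
extract-min → returns 8:
  remove root 8; move last element 26 to root → [26, 10, 22, 14, 13, 25, 24, 21, 15]
  26 vs smaller child 10 at index 1, swap → [10, 26, 22, 14, 13, 25, 24, 21, 15]
  26 vs smaller child 13 at index 4, swap → [10, 13, 22, 14, 26, 25, 24, 21, 15]
extract-min → returns 10:
  remove root 10; move last element 15 to root → [15, 13, 22, 14, 26, 25, 24, 21]
  15 vs smaller child 13 at index 1, swap → [13, 15, 22, 14, 26, 25, 24, 21]
  15 vs smaller child 14 at index 3, swap → [13, 14, 22, 15, 26, 25, 24, 21]
insert 12:
  append 12 at index 8 → [13, 14, 22, 15, 26, 25, 24, 21, 12]
  12 < parent 15 at index 3, swap → [13, 14, 22, 12, 26, 25, 24, 21, 15]
  12 < parent 14 at index 1, swap → [13, 12, 22, 14, 26, 25, 24, 21, 15]
  12 < parent 13 at index 0, swap → [12, 13, 22, 14, 26, 25, 24, 21, 15]
insert 37:
  append 37 at index 9 → [12, 13, 22, 14, 26, 25, 24, 21, 15, 37] (no swap needed)
insert 23:
  append 23 at index 10 → [12, 13, 22, 14, 26, 25, 24, 21, 15, 37, 23]
  23 < parent 26 at index 4, swap → [12, 13, 22, 14, 23, 25, 24, 21, 15, 37, 26]
extract-min → returns 12:
  remove root 12; move last element 26 to root → [26, 13, 22, 14, 23, 25, 24, 21, 15, 37]
  26 vs smaller child 13 at index 1, swap → [13, 26, 22, 14, 23, 25, 24, 21, 15, 37]
  26 vs smaller child 14 at index 3, swap → [13, 14, 22, 26, 23, 25, 24, 21, 15, 37]
  26 vs smaller child 15 at index 8, swap → [13, 14, 22, 15, 23, 25, 24, 21, 26, 37]
extract-min → returns 13:
  remove root 13; move last element 37 to root → [37, 14, 22, 15, 23, 25, 24, 21, 26]
  37 vs smaller child 14 at index 1, swap → [14, 37, 22, 15, 23, 25, 24, 21, 26]
  37 vs smaller child 15 at index 3, swap → [14, 15, 22, 37, 23, 25, 24, 21, 26]
  37 vs smaller child 21 at index 7, swap → [14, 15, 22, 21, 23, 25, 24, 37, 26]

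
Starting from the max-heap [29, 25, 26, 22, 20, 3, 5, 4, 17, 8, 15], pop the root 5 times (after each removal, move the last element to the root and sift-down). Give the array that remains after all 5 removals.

[17, 8, 15, 4, 5, 3]

extract-max #1 returns 29:
  remove root 29; move last element 15 to root → [15, 25, 26, 22, 20, 3, 5, 4, 17, 8]
  15 vs larger child 26 at index 2, swap → [26, 25, 15, 22, 20, 3, 5, 4, 17, 8]
extract-max #2 returns 26:
  remove root 26; move last element 8 to root → [8, 25, 15, 22, 20, 3, 5, 4, 17]
  8 vs larger child 25 at index 1, swap → [25, 8, 15, 22, 20, 3, 5, 4, 17]
  8 vs larger child 22 at index 3, swap → [25, 22, 15, 8, 20, 3, 5, 4, 17]
  8 vs larger child 17 at index 8, swap → [25, 22, 15, 17, 20, 3, 5, 4, 8]
extract-max #3 returns 25:
  remove root 25; move last element 8 to root → [8, 22, 15, 17, 20, 3, 5, 4]
  8 vs larger child 22 at index 1, swap → [22, 8, 15, 17, 20, 3, 5, 4]
  8 vs larger child 20 at index 4, swap → [22, 20, 15, 17, 8, 3, 5, 4]
extract-max #4 returns 22:
  remove root 22; move last element 4 to root → [4, 20, 15, 17, 8, 3, 5]
  4 vs larger child 20 at index 1, swap → [20, 4, 15, 17, 8, 3, 5]
  4 vs larger child 17 at index 3, swap → [20, 17, 15, 4, 8, 3, 5]
extract-max #5 returns 20:
  remove root 20; move last element 5 to root → [5, 17, 15, 4, 8, 3]
  5 vs larger child 17 at index 1, swap → [17, 5, 15, 4, 8, 3]
  5 vs larger child 8 at index 4, swap → [17, 8, 15, 4, 5, 3]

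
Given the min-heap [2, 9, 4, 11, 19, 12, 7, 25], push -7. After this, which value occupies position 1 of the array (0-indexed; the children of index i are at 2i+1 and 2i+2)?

append -7 at index 8 → [2, 9, 4, 11, 19, 12, 7, 25, -7]
-7 < parent 11 at index 3, swap → [2, 9, 4, -7, 19, 12, 7, 25, 11]
-7 < parent 9 at index 1, swap → [2, -7, 4, 9, 19, 12, 7, 25, 11]
-7 < parent 2 at index 0, swap → [-7, 2, 4, 9, 19, 12, 7, 25, 11]
resulting array: [-7, 2, 4, 9, 19, 12, 7, 25, 11]

2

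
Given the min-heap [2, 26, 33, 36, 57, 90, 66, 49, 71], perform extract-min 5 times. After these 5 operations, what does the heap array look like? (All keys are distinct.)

extract-min #1 returns 2:
  remove root 2; move last element 71 to root → [71, 26, 33, 36, 57, 90, 66, 49]
  71 vs smaller child 26 at index 1, swap → [26, 71, 33, 36, 57, 90, 66, 49]
  71 vs smaller child 36 at index 3, swap → [26, 36, 33, 71, 57, 90, 66, 49]
  71 vs only child 49 at index 7, swap → [26, 36, 33, 49, 57, 90, 66, 71]
extract-min #2 returns 26:
  remove root 26; move last element 71 to root → [71, 36, 33, 49, 57, 90, 66]
  71 vs smaller child 33 at index 2, swap → [33, 36, 71, 49, 57, 90, 66]
  71 vs smaller child 66 at index 6, swap → [33, 36, 66, 49, 57, 90, 71]
extract-min #3 returns 33:
  remove root 33; move last element 71 to root → [71, 36, 66, 49, 57, 90]
  71 vs smaller child 36 at index 1, swap → [36, 71, 66, 49, 57, 90]
  71 vs smaller child 49 at index 3, swap → [36, 49, 66, 71, 57, 90]
extract-min #4 returns 36:
  remove root 36; move last element 90 to root → [90, 49, 66, 71, 57]
  90 vs smaller child 49 at index 1, swap → [49, 90, 66, 71, 57]
  90 vs smaller child 57 at index 4, swap → [49, 57, 66, 71, 90]
extract-min #5 returns 49:
  remove root 49; move last element 90 to root → [90, 57, 66, 71]
  90 vs smaller child 57 at index 1, swap → [57, 90, 66, 71]
  90 vs only child 71 at index 3, swap → [57, 71, 66, 90]

[57, 71, 66, 90]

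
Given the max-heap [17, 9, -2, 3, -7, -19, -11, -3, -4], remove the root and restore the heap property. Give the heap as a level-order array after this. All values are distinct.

[9, 3, -2, -3, -7, -19, -11, -4]

remove root 17; move last element -4 to root → [-4, 9, -2, 3, -7, -19, -11, -3]
-4 vs larger child 9 at index 1, swap → [9, -4, -2, 3, -7, -19, -11, -3]
-4 vs larger child 3 at index 3, swap → [9, 3, -2, -4, -7, -19, -11, -3]
-4 vs only child -3 at index 7, swap → [9, 3, -2, -3, -7, -19, -11, -4]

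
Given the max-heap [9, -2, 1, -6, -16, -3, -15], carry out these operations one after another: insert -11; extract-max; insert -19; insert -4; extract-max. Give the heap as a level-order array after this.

[-2, -4, -3, -6, -16, -11, -15, -19]

insert -11:
  append -11 at index 7 → [9, -2, 1, -6, -16, -3, -15, -11] (no swap needed)
extract-max → returns 9:
  remove root 9; move last element -11 to root → [-11, -2, 1, -6, -16, -3, -15]
  -11 vs larger child 1 at index 2, swap → [1, -2, -11, -6, -16, -3, -15]
  -11 vs larger child -3 at index 5, swap → [1, -2, -3, -6, -16, -11, -15]
insert -19:
  append -19 at index 7 → [1, -2, -3, -6, -16, -11, -15, -19] (no swap needed)
insert -4:
  append -4 at index 8 → [1, -2, -3, -6, -16, -11, -15, -19, -4]
  -4 > parent -6 at index 3, swap → [1, -2, -3, -4, -16, -11, -15, -19, -6]
extract-max → returns 1:
  remove root 1; move last element -6 to root → [-6, -2, -3, -4, -16, -11, -15, -19]
  -6 vs larger child -2 at index 1, swap → [-2, -6, -3, -4, -16, -11, -15, -19]
  -6 vs larger child -4 at index 3, swap → [-2, -4, -3, -6, -16, -11, -15, -19]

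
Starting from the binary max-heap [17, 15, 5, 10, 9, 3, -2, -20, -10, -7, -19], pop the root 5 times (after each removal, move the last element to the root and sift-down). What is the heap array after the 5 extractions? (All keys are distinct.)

extract-max #1 returns 17:
  remove root 17; move last element -19 to root → [-19, 15, 5, 10, 9, 3, -2, -20, -10, -7]
  -19 vs larger child 15 at index 1, swap → [15, -19, 5, 10, 9, 3, -2, -20, -10, -7]
  -19 vs larger child 10 at index 3, swap → [15, 10, 5, -19, 9, 3, -2, -20, -10, -7]
  -19 vs larger child -10 at index 8, swap → [15, 10, 5, -10, 9, 3, -2, -20, -19, -7]
extract-max #2 returns 15:
  remove root 15; move last element -7 to root → [-7, 10, 5, -10, 9, 3, -2, -20, -19]
  -7 vs larger child 10 at index 1, swap → [10, -7, 5, -10, 9, 3, -2, -20, -19]
  -7 vs larger child 9 at index 4, swap → [10, 9, 5, -10, -7, 3, -2, -20, -19]
extract-max #3 returns 10:
  remove root 10; move last element -19 to root → [-19, 9, 5, -10, -7, 3, -2, -20]
  -19 vs larger child 9 at index 1, swap → [9, -19, 5, -10, -7, 3, -2, -20]
  -19 vs larger child -7 at index 4, swap → [9, -7, 5, -10, -19, 3, -2, -20]
extract-max #4 returns 9:
  remove root 9; move last element -20 to root → [-20, -7, 5, -10, -19, 3, -2]
  -20 vs larger child 5 at index 2, swap → [5, -7, -20, -10, -19, 3, -2]
  -20 vs larger child 3 at index 5, swap → [5, -7, 3, -10, -19, -20, -2]
extract-max #5 returns 5:
  remove root 5; move last element -2 to root → [-2, -7, 3, -10, -19, -20]
  -2 vs larger child 3 at index 2, swap → [3, -7, -2, -10, -19, -20]

[3, -7, -2, -10, -19, -20]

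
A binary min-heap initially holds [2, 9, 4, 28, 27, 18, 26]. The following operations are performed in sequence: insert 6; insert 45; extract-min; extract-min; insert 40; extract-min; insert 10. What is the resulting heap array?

[9, 10, 18, 27, 40, 45, 26, 28]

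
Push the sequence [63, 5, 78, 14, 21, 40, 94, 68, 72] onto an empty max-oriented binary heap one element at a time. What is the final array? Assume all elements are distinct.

Insert 63:
  append 63 at index 0 → [63] (no swap needed)
Insert 5:
  append 5 at index 1 → [63, 5] (no swap needed)
Insert 78:
  append 78 at index 2 → [63, 5, 78]
  78 > parent 63 at index 0, swap → [78, 5, 63]
Insert 14:
  append 14 at index 3 → [78, 5, 63, 14]
  14 > parent 5 at index 1, swap → [78, 14, 63, 5]
Insert 21:
  append 21 at index 4 → [78, 14, 63, 5, 21]
  21 > parent 14 at index 1, swap → [78, 21, 63, 5, 14]
Insert 40:
  append 40 at index 5 → [78, 21, 63, 5, 14, 40] (no swap needed)
Insert 94:
  append 94 at index 6 → [78, 21, 63, 5, 14, 40, 94]
  94 > parent 63 at index 2, swap → [78, 21, 94, 5, 14, 40, 63]
  94 > parent 78 at index 0, swap → [94, 21, 78, 5, 14, 40, 63]
Insert 68:
  append 68 at index 7 → [94, 21, 78, 5, 14, 40, 63, 68]
  68 > parent 5 at index 3, swap → [94, 21, 78, 68, 14, 40, 63, 5]
  68 > parent 21 at index 1, swap → [94, 68, 78, 21, 14, 40, 63, 5]
Insert 72:
  append 72 at index 8 → [94, 68, 78, 21, 14, 40, 63, 5, 72]
  72 > parent 21 at index 3, swap → [94, 68, 78, 72, 14, 40, 63, 5, 21]
  72 > parent 68 at index 1, swap → [94, 72, 78, 68, 14, 40, 63, 5, 21]

[94, 72, 78, 68, 14, 40, 63, 5, 21]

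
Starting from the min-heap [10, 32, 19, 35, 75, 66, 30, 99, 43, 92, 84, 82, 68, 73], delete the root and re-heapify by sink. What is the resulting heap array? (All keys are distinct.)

[19, 32, 30, 35, 75, 66, 73, 99, 43, 92, 84, 82, 68]

remove root 10; move last element 73 to root → [73, 32, 19, 35, 75, 66, 30, 99, 43, 92, 84, 82, 68]
73 vs smaller child 19 at index 2, swap → [19, 32, 73, 35, 75, 66, 30, 99, 43, 92, 84, 82, 68]
73 vs smaller child 30 at index 6, swap → [19, 32, 30, 35, 75, 66, 73, 99, 43, 92, 84, 82, 68]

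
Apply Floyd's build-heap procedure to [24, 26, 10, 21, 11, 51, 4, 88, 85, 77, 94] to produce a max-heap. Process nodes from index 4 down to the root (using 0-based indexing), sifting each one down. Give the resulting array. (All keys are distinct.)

[94, 88, 51, 85, 77, 10, 4, 21, 24, 26, 11]

sift down from index 4:
  11 vs larger child 94 at index 10, swap → [24, 26, 10, 21, 94, 51, 4, 88, 85, 77, 11]
sift down from index 3:
  21 vs larger child 88 at index 7, swap → [24, 26, 10, 88, 94, 51, 4, 21, 85, 77, 11]
sift down from index 2:
  10 vs larger child 51 at index 5, swap → [24, 26, 51, 88, 94, 10, 4, 21, 85, 77, 11]
sift down from index 1:
  26 vs larger child 94 at index 4, swap → [24, 94, 51, 88, 26, 10, 4, 21, 85, 77, 11]
  26 vs larger child 77 at index 9, swap → [24, 94, 51, 88, 77, 10, 4, 21, 85, 26, 11]
sift down from index 0:
  24 vs larger child 94 at index 1, swap → [94, 24, 51, 88, 77, 10, 4, 21, 85, 26, 11]
  24 vs larger child 88 at index 3, swap → [94, 88, 51, 24, 77, 10, 4, 21, 85, 26, 11]
  24 vs larger child 85 at index 8, swap → [94, 88, 51, 85, 77, 10, 4, 21, 24, 26, 11]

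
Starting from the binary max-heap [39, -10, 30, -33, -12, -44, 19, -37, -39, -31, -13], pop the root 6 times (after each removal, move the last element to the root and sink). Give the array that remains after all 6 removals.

[-31, -33, -44, -37, -39]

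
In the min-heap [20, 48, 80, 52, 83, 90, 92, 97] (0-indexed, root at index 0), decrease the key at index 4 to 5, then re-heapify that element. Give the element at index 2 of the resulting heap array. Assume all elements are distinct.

80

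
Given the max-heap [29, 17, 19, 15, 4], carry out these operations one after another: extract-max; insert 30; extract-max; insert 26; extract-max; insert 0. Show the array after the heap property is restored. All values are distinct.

extract-max → returns 29:
  remove root 29; move last element 4 to root → [4, 17, 19, 15]
  4 vs larger child 19 at index 2, swap → [19, 17, 4, 15]
insert 30:
  append 30 at index 4 → [19, 17, 4, 15, 30]
  30 > parent 17 at index 1, swap → [19, 30, 4, 15, 17]
  30 > parent 19 at index 0, swap → [30, 19, 4, 15, 17]
extract-max → returns 30:
  remove root 30; move last element 17 to root → [17, 19, 4, 15]
  17 vs larger child 19 at index 1, swap → [19, 17, 4, 15]
insert 26:
  append 26 at index 4 → [19, 17, 4, 15, 26]
  26 > parent 17 at index 1, swap → [19, 26, 4, 15, 17]
  26 > parent 19 at index 0, swap → [26, 19, 4, 15, 17]
extract-max → returns 26:
  remove root 26; move last element 17 to root → [17, 19, 4, 15]
  17 vs larger child 19 at index 1, swap → [19, 17, 4, 15]
insert 0:
  append 0 at index 4 → [19, 17, 4, 15, 0] (no swap needed)

[19, 17, 4, 15, 0]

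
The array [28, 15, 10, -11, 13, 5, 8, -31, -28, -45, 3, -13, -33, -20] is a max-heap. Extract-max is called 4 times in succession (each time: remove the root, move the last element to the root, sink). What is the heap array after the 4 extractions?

extract-max #1 returns 28:
  remove root 28; move last element -20 to root → [-20, 15, 10, -11, 13, 5, 8, -31, -28, -45, 3, -13, -33]
  -20 vs larger child 15 at index 1, swap → [15, -20, 10, -11, 13, 5, 8, -31, -28, -45, 3, -13, -33]
  -20 vs larger child 13 at index 4, swap → [15, 13, 10, -11, -20, 5, 8, -31, -28, -45, 3, -13, -33]
  -20 vs larger child 3 at index 10, swap → [15, 13, 10, -11, 3, 5, 8, -31, -28, -45, -20, -13, -33]
extract-max #2 returns 15:
  remove root 15; move last element -33 to root → [-33, 13, 10, -11, 3, 5, 8, -31, -28, -45, -20, -13]
  -33 vs larger child 13 at index 1, swap → [13, -33, 10, -11, 3, 5, 8, -31, -28, -45, -20, -13]
  -33 vs larger child 3 at index 4, swap → [13, 3, 10, -11, -33, 5, 8, -31, -28, -45, -20, -13]
  -33 vs larger child -20 at index 10, swap → [13, 3, 10, -11, -20, 5, 8, -31, -28, -45, -33, -13]
extract-max #3 returns 13:
  remove root 13; move last element -13 to root → [-13, 3, 10, -11, -20, 5, 8, -31, -28, -45, -33]
  -13 vs larger child 10 at index 2, swap → [10, 3, -13, -11, -20, 5, 8, -31, -28, -45, -33]
  -13 vs larger child 8 at index 6, swap → [10, 3, 8, -11, -20, 5, -13, -31, -28, -45, -33]
extract-max #4 returns 10:
  remove root 10; move last element -33 to root → [-33, 3, 8, -11, -20, 5, -13, -31, -28, -45]
  -33 vs larger child 8 at index 2, swap → [8, 3, -33, -11, -20, 5, -13, -31, -28, -45]
  -33 vs larger child 5 at index 5, swap → [8, 3, 5, -11, -20, -33, -13, -31, -28, -45]

[8, 3, 5, -11, -20, -33, -13, -31, -28, -45]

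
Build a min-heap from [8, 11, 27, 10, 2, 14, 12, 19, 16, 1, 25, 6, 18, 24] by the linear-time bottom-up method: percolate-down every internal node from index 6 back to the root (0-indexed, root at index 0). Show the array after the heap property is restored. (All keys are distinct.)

sift down from index 6: already satisfies heap property
sift down from index 5:
  14 vs smaller child 6 at index 11, swap → [8, 11, 27, 10, 2, 6, 12, 19, 16, 1, 25, 14, 18, 24]
sift down from index 4:
  2 vs smaller child 1 at index 9, swap → [8, 11, 27, 10, 1, 6, 12, 19, 16, 2, 25, 14, 18, 24]
sift down from index 3: already satisfies heap property
sift down from index 2:
  27 vs smaller child 6 at index 5, swap → [8, 11, 6, 10, 1, 27, 12, 19, 16, 2, 25, 14, 18, 24]
  27 vs smaller child 14 at index 11, swap → [8, 11, 6, 10, 1, 14, 12, 19, 16, 2, 25, 27, 18, 24]
sift down from index 1:
  11 vs smaller child 1 at index 4, swap → [8, 1, 6, 10, 11, 14, 12, 19, 16, 2, 25, 27, 18, 24]
  11 vs smaller child 2 at index 9, swap → [8, 1, 6, 10, 2, 14, 12, 19, 16, 11, 25, 27, 18, 24]
sift down from index 0:
  8 vs smaller child 1 at index 1, swap → [1, 8, 6, 10, 2, 14, 12, 19, 16, 11, 25, 27, 18, 24]
  8 vs smaller child 2 at index 4, swap → [1, 2, 6, 10, 8, 14, 12, 19, 16, 11, 25, 27, 18, 24]

[1, 2, 6, 10, 8, 14, 12, 19, 16, 11, 25, 27, 18, 24]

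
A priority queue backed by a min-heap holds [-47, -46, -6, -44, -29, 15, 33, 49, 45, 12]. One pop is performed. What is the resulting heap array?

remove root -47; move last element 12 to root → [12, -46, -6, -44, -29, 15, 33, 49, 45]
12 vs smaller child -46 at index 1, swap → [-46, 12, -6, -44, -29, 15, 33, 49, 45]
12 vs smaller child -44 at index 3, swap → [-46, -44, -6, 12, -29, 15, 33, 49, 45]

[-46, -44, -6, 12, -29, 15, 33, 49, 45]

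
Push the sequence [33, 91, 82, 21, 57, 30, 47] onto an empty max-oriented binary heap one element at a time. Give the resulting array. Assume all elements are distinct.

[91, 57, 82, 21, 33, 30, 47]

Insert 33:
  append 33 at index 0 → [33] (no swap needed)
Insert 91:
  append 91 at index 1 → [33, 91]
  91 > parent 33 at index 0, swap → [91, 33]
Insert 82:
  append 82 at index 2 → [91, 33, 82] (no swap needed)
Insert 21:
  append 21 at index 3 → [91, 33, 82, 21] (no swap needed)
Insert 57:
  append 57 at index 4 → [91, 33, 82, 21, 57]
  57 > parent 33 at index 1, swap → [91, 57, 82, 21, 33]
Insert 30:
  append 30 at index 5 → [91, 57, 82, 21, 33, 30] (no swap needed)
Insert 47:
  append 47 at index 6 → [91, 57, 82, 21, 33, 30, 47] (no swap needed)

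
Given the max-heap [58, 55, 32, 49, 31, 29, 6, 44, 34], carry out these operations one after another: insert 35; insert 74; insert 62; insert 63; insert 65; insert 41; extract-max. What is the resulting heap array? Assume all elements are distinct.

[65, 58, 63, 49, 55, 62, 41, 44, 34, 31, 35, 29, 32, 6]

insert 35:
  append 35 at index 9 → [58, 55, 32, 49, 31, 29, 6, 44, 34, 35]
  35 > parent 31 at index 4, swap → [58, 55, 32, 49, 35, 29, 6, 44, 34, 31]
insert 74:
  append 74 at index 10 → [58, 55, 32, 49, 35, 29, 6, 44, 34, 31, 74]
  74 > parent 35 at index 4, swap → [58, 55, 32, 49, 74, 29, 6, 44, 34, 31, 35]
  74 > parent 55 at index 1, swap → [58, 74, 32, 49, 55, 29, 6, 44, 34, 31, 35]
  74 > parent 58 at index 0, swap → [74, 58, 32, 49, 55, 29, 6, 44, 34, 31, 35]
insert 62:
  append 62 at index 11 → [74, 58, 32, 49, 55, 29, 6, 44, 34, 31, 35, 62]
  62 > parent 29 at index 5, swap → [74, 58, 32, 49, 55, 62, 6, 44, 34, 31, 35, 29]
  62 > parent 32 at index 2, swap → [74, 58, 62, 49, 55, 32, 6, 44, 34, 31, 35, 29]
insert 63:
  append 63 at index 12 → [74, 58, 62, 49, 55, 32, 6, 44, 34, 31, 35, 29, 63]
  63 > parent 32 at index 5, swap → [74, 58, 62, 49, 55, 63, 6, 44, 34, 31, 35, 29, 32]
  63 > parent 62 at index 2, swap → [74, 58, 63, 49, 55, 62, 6, 44, 34, 31, 35, 29, 32]
insert 65:
  append 65 at index 13 → [74, 58, 63, 49, 55, 62, 6, 44, 34, 31, 35, 29, 32, 65]
  65 > parent 6 at index 6, swap → [74, 58, 63, 49, 55, 62, 65, 44, 34, 31, 35, 29, 32, 6]
  65 > parent 63 at index 2, swap → [74, 58, 65, 49, 55, 62, 63, 44, 34, 31, 35, 29, 32, 6]
insert 41:
  append 41 at index 14 → [74, 58, 65, 49, 55, 62, 63, 44, 34, 31, 35, 29, 32, 6, 41] (no swap needed)
extract-max → returns 74:
  remove root 74; move last element 41 to root → [41, 58, 65, 49, 55, 62, 63, 44, 34, 31, 35, 29, 32, 6]
  41 vs larger child 65 at index 2, swap → [65, 58, 41, 49, 55, 62, 63, 44, 34, 31, 35, 29, 32, 6]
  41 vs larger child 63 at index 6, swap → [65, 58, 63, 49, 55, 62, 41, 44, 34, 31, 35, 29, 32, 6]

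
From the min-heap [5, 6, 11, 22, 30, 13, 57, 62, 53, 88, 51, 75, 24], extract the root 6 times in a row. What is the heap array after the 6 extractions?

[30, 53, 51, 62, 88, 75, 57]

extract-min #1 returns 5:
  remove root 5; move last element 24 to root → [24, 6, 11, 22, 30, 13, 57, 62, 53, 88, 51, 75]
  24 vs smaller child 6 at index 1, swap → [6, 24, 11, 22, 30, 13, 57, 62, 53, 88, 51, 75]
  24 vs smaller child 22 at index 3, swap → [6, 22, 11, 24, 30, 13, 57, 62, 53, 88, 51, 75]
extract-min #2 returns 6:
  remove root 6; move last element 75 to root → [75, 22, 11, 24, 30, 13, 57, 62, 53, 88, 51]
  75 vs smaller child 11 at index 2, swap → [11, 22, 75, 24, 30, 13, 57, 62, 53, 88, 51]
  75 vs smaller child 13 at index 5, swap → [11, 22, 13, 24, 30, 75, 57, 62, 53, 88, 51]
extract-min #3 returns 11:
  remove root 11; move last element 51 to root → [51, 22, 13, 24, 30, 75, 57, 62, 53, 88]
  51 vs smaller child 13 at index 2, swap → [13, 22, 51, 24, 30, 75, 57, 62, 53, 88]
extract-min #4 returns 13:
  remove root 13; move last element 88 to root → [88, 22, 51, 24, 30, 75, 57, 62, 53]
  88 vs smaller child 22 at index 1, swap → [22, 88, 51, 24, 30, 75, 57, 62, 53]
  88 vs smaller child 24 at index 3, swap → [22, 24, 51, 88, 30, 75, 57, 62, 53]
  88 vs smaller child 53 at index 8, swap → [22, 24, 51, 53, 30, 75, 57, 62, 88]
extract-min #5 returns 22:
  remove root 22; move last element 88 to root → [88, 24, 51, 53, 30, 75, 57, 62]
  88 vs smaller child 24 at index 1, swap → [24, 88, 51, 53, 30, 75, 57, 62]
  88 vs smaller child 30 at index 4, swap → [24, 30, 51, 53, 88, 75, 57, 62]
extract-min #6 returns 24:
  remove root 24; move last element 62 to root → [62, 30, 51, 53, 88, 75, 57]
  62 vs smaller child 30 at index 1, swap → [30, 62, 51, 53, 88, 75, 57]
  62 vs smaller child 53 at index 3, swap → [30, 53, 51, 62, 88, 75, 57]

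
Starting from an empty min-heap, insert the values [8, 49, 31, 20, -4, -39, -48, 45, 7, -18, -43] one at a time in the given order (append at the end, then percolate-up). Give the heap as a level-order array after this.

Insert 8:
  append 8 at index 0 → [8] (no swap needed)
Insert 49:
  append 49 at index 1 → [8, 49] (no swap needed)
Insert 31:
  append 31 at index 2 → [8, 49, 31] (no swap needed)
Insert 20:
  append 20 at index 3 → [8, 49, 31, 20]
  20 < parent 49 at index 1, swap → [8, 20, 31, 49]
Insert -4:
  append -4 at index 4 → [8, 20, 31, 49, -4]
  -4 < parent 20 at index 1, swap → [8, -4, 31, 49, 20]
  -4 < parent 8 at index 0, swap → [-4, 8, 31, 49, 20]
Insert -39:
  append -39 at index 5 → [-4, 8, 31, 49, 20, -39]
  -39 < parent 31 at index 2, swap → [-4, 8, -39, 49, 20, 31]
  -39 < parent -4 at index 0, swap → [-39, 8, -4, 49, 20, 31]
Insert -48:
  append -48 at index 6 → [-39, 8, -4, 49, 20, 31, -48]
  -48 < parent -4 at index 2, swap → [-39, 8, -48, 49, 20, 31, -4]
  -48 < parent -39 at index 0, swap → [-48, 8, -39, 49, 20, 31, -4]
Insert 45:
  append 45 at index 7 → [-48, 8, -39, 49, 20, 31, -4, 45]
  45 < parent 49 at index 3, swap → [-48, 8, -39, 45, 20, 31, -4, 49]
Insert 7:
  append 7 at index 8 → [-48, 8, -39, 45, 20, 31, -4, 49, 7]
  7 < parent 45 at index 3, swap → [-48, 8, -39, 7, 20, 31, -4, 49, 45]
  7 < parent 8 at index 1, swap → [-48, 7, -39, 8, 20, 31, -4, 49, 45]
Insert -18:
  append -18 at index 9 → [-48, 7, -39, 8, 20, 31, -4, 49, 45, -18]
  -18 < parent 20 at index 4, swap → [-48, 7, -39, 8, -18, 31, -4, 49, 45, 20]
  -18 < parent 7 at index 1, swap → [-48, -18, -39, 8, 7, 31, -4, 49, 45, 20]
Insert -43:
  append -43 at index 10 → [-48, -18, -39, 8, 7, 31, -4, 49, 45, 20, -43]
  -43 < parent 7 at index 4, swap → [-48, -18, -39, 8, -43, 31, -4, 49, 45, 20, 7]
  -43 < parent -18 at index 1, swap → [-48, -43, -39, 8, -18, 31, -4, 49, 45, 20, 7]

[-48, -43, -39, 8, -18, 31, -4, 49, 45, 20, 7]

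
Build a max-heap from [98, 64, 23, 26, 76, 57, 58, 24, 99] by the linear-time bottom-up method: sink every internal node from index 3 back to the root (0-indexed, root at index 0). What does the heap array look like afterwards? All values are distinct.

sift down from index 3:
  26 vs larger child 99 at index 8, swap → [98, 64, 23, 99, 76, 57, 58, 24, 26]
sift down from index 2:
  23 vs larger child 58 at index 6, swap → [98, 64, 58, 99, 76, 57, 23, 24, 26]
sift down from index 1:
  64 vs larger child 99 at index 3, swap → [98, 99, 58, 64, 76, 57, 23, 24, 26]
sift down from index 0:
  98 vs larger child 99 at index 1, swap → [99, 98, 58, 64, 76, 57, 23, 24, 26]

[99, 98, 58, 64, 76, 57, 23, 24, 26]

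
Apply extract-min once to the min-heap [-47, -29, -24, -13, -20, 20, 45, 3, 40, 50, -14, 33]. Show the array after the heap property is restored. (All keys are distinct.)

[-29, -20, -24, -13, -14, 20, 45, 3, 40, 50, 33]

remove root -47; move last element 33 to root → [33, -29, -24, -13, -20, 20, 45, 3, 40, 50, -14]
33 vs smaller child -29 at index 1, swap → [-29, 33, -24, -13, -20, 20, 45, 3, 40, 50, -14]
33 vs smaller child -20 at index 4, swap → [-29, -20, -24, -13, 33, 20, 45, 3, 40, 50, -14]
33 vs smaller child -14 at index 10, swap → [-29, -20, -24, -13, -14, 20, 45, 3, 40, 50, 33]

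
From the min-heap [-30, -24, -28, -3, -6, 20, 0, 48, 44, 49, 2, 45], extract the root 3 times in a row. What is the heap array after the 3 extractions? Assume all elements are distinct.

[-6, -3, 0, 44, 2, 20, 45, 48, 49]

extract-min #1 returns -30:
  remove root -30; move last element 45 to root → [45, -24, -28, -3, -6, 20, 0, 48, 44, 49, 2]
  45 vs smaller child -28 at index 2, swap → [-28, -24, 45, -3, -6, 20, 0, 48, 44, 49, 2]
  45 vs smaller child 0 at index 6, swap → [-28, -24, 0, -3, -6, 20, 45, 48, 44, 49, 2]
extract-min #2 returns -28:
  remove root -28; move last element 2 to root → [2, -24, 0, -3, -6, 20, 45, 48, 44, 49]
  2 vs smaller child -24 at index 1, swap → [-24, 2, 0, -3, -6, 20, 45, 48, 44, 49]
  2 vs smaller child -6 at index 4, swap → [-24, -6, 0, -3, 2, 20, 45, 48, 44, 49]
extract-min #3 returns -24:
  remove root -24; move last element 49 to root → [49, -6, 0, -3, 2, 20, 45, 48, 44]
  49 vs smaller child -6 at index 1, swap → [-6, 49, 0, -3, 2, 20, 45, 48, 44]
  49 vs smaller child -3 at index 3, swap → [-6, -3, 0, 49, 2, 20, 45, 48, 44]
  49 vs smaller child 44 at index 8, swap → [-6, -3, 0, 44, 2, 20, 45, 48, 49]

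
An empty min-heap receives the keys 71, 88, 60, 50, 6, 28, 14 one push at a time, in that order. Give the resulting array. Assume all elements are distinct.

[6, 50, 14, 88, 60, 71, 28]

Insert 71:
  append 71 at index 0 → [71] (no swap needed)
Insert 88:
  append 88 at index 1 → [71, 88] (no swap needed)
Insert 60:
  append 60 at index 2 → [71, 88, 60]
  60 < parent 71 at index 0, swap → [60, 88, 71]
Insert 50:
  append 50 at index 3 → [60, 88, 71, 50]
  50 < parent 88 at index 1, swap → [60, 50, 71, 88]
  50 < parent 60 at index 0, swap → [50, 60, 71, 88]
Insert 6:
  append 6 at index 4 → [50, 60, 71, 88, 6]
  6 < parent 60 at index 1, swap → [50, 6, 71, 88, 60]
  6 < parent 50 at index 0, swap → [6, 50, 71, 88, 60]
Insert 28:
  append 28 at index 5 → [6, 50, 71, 88, 60, 28]
  28 < parent 71 at index 2, swap → [6, 50, 28, 88, 60, 71]
Insert 14:
  append 14 at index 6 → [6, 50, 28, 88, 60, 71, 14]
  14 < parent 28 at index 2, swap → [6, 50, 14, 88, 60, 71, 28]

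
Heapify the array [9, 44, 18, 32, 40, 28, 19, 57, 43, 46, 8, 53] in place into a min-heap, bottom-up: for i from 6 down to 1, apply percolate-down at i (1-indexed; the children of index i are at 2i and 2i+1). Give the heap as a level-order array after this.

[8, 9, 18, 32, 40, 28, 19, 57, 43, 46, 44, 53]

sift down from index 6: already satisfies heap property
sift down from index 5:
  40 vs smaller child 8 at index 11, swap → [9, 44, 18, 32, 8, 28, 19, 57, 43, 46, 40, 53]
sift down from index 4: already satisfies heap property
sift down from index 3: already satisfies heap property
sift down from index 2:
  44 vs smaller child 8 at index 5, swap → [9, 8, 18, 32, 44, 28, 19, 57, 43, 46, 40, 53]
  44 vs smaller child 40 at index 11, swap → [9, 8, 18, 32, 40, 28, 19, 57, 43, 46, 44, 53]
sift down from index 1:
  9 vs smaller child 8 at index 2, swap → [8, 9, 18, 32, 40, 28, 19, 57, 43, 46, 44, 53]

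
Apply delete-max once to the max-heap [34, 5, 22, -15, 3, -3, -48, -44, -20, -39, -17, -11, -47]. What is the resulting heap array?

[22, 5, -3, -15, 3, -11, -48, -44, -20, -39, -17, -47]

remove root 34; move last element -47 to root → [-47, 5, 22, -15, 3, -3, -48, -44, -20, -39, -17, -11]
-47 vs larger child 22 at index 2, swap → [22, 5, -47, -15, 3, -3, -48, -44, -20, -39, -17, -11]
-47 vs larger child -3 at index 5, swap → [22, 5, -3, -15, 3, -47, -48, -44, -20, -39, -17, -11]
-47 vs only child -11 at index 11, swap → [22, 5, -3, -15, 3, -11, -48, -44, -20, -39, -17, -47]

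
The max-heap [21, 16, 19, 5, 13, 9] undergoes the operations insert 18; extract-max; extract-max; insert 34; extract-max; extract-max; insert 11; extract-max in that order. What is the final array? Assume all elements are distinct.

insert 18:
  append 18 at index 6 → [21, 16, 19, 5, 13, 9, 18] (no swap needed)
extract-max → returns 21:
  remove root 21; move last element 18 to root → [18, 16, 19, 5, 13, 9]
  18 vs larger child 19 at index 2, swap → [19, 16, 18, 5, 13, 9]
extract-max → returns 19:
  remove root 19; move last element 9 to root → [9, 16, 18, 5, 13]
  9 vs larger child 18 at index 2, swap → [18, 16, 9, 5, 13]
insert 34:
  append 34 at index 5 → [18, 16, 9, 5, 13, 34]
  34 > parent 9 at index 2, swap → [18, 16, 34, 5, 13, 9]
  34 > parent 18 at index 0, swap → [34, 16, 18, 5, 13, 9]
extract-max → returns 34:
  remove root 34; move last element 9 to root → [9, 16, 18, 5, 13]
  9 vs larger child 18 at index 2, swap → [18, 16, 9, 5, 13]
extract-max → returns 18:
  remove root 18; move last element 13 to root → [13, 16, 9, 5]
  13 vs larger child 16 at index 1, swap → [16, 13, 9, 5]
insert 11:
  append 11 at index 4 → [16, 13, 9, 5, 11] (no swap needed)
extract-max → returns 16:
  remove root 16; move last element 11 to root → [11, 13, 9, 5]
  11 vs larger child 13 at index 1, swap → [13, 11, 9, 5]

[13, 11, 9, 5]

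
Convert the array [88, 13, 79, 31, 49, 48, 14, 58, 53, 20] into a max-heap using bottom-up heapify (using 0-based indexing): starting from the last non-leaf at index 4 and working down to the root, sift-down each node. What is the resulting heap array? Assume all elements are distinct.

sift down from index 4: already satisfies heap property
sift down from index 3:
  31 vs larger child 58 at index 7, swap → [88, 13, 79, 58, 49, 48, 14, 31, 53, 20]
sift down from index 2: already satisfies heap property
sift down from index 1:
  13 vs larger child 58 at index 3, swap → [88, 58, 79, 13, 49, 48, 14, 31, 53, 20]
  13 vs larger child 53 at index 8, swap → [88, 58, 79, 53, 49, 48, 14, 31, 13, 20]
sift down from index 0: already satisfies heap property

[88, 58, 79, 53, 49, 48, 14, 31, 13, 20]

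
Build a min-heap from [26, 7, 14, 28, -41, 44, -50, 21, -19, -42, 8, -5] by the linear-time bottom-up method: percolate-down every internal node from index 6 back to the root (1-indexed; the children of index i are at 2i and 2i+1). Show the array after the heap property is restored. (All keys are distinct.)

[-50, -42, -5, -19, -41, 26, 14, 21, 28, 7, 8, 44]

sift down from index 6:
  44 vs only child -5 at index 12, swap → [26, 7, 14, 28, -41, -5, -50, 21, -19, -42, 8, 44]
sift down from index 5:
  -41 vs smaller child -42 at index 10, swap → [26, 7, 14, 28, -42, -5, -50, 21, -19, -41, 8, 44]
sift down from index 4:
  28 vs smaller child -19 at index 9, swap → [26, 7, 14, -19, -42, -5, -50, 21, 28, -41, 8, 44]
sift down from index 3:
  14 vs smaller child -50 at index 7, swap → [26, 7, -50, -19, -42, -5, 14, 21, 28, -41, 8, 44]
sift down from index 2:
  7 vs smaller child -42 at index 5, swap → [26, -42, -50, -19, 7, -5, 14, 21, 28, -41, 8, 44]
  7 vs smaller child -41 at index 10, swap → [26, -42, -50, -19, -41, -5, 14, 21, 28, 7, 8, 44]
sift down from index 1:
  26 vs smaller child -50 at index 3, swap → [-50, -42, 26, -19, -41, -5, 14, 21, 28, 7, 8, 44]
  26 vs smaller child -5 at index 6, swap → [-50, -42, -5, -19, -41, 26, 14, 21, 28, 7, 8, 44]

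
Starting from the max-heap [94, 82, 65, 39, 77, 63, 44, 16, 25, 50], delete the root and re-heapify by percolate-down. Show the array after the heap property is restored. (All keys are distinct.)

remove root 94; move last element 50 to root → [50, 82, 65, 39, 77, 63, 44, 16, 25]
50 vs larger child 82 at index 1, swap → [82, 50, 65, 39, 77, 63, 44, 16, 25]
50 vs larger child 77 at index 4, swap → [82, 77, 65, 39, 50, 63, 44, 16, 25]

[82, 77, 65, 39, 50, 63, 44, 16, 25]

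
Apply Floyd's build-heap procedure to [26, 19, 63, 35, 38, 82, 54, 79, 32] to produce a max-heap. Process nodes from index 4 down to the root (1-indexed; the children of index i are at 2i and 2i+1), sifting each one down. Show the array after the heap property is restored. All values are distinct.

sift down from index 4:
  35 vs larger child 79 at index 8, swap → [26, 19, 63, 79, 38, 82, 54, 35, 32]
sift down from index 3:
  63 vs larger child 82 at index 6, swap → [26, 19, 82, 79, 38, 63, 54, 35, 32]
sift down from index 2:
  19 vs larger child 79 at index 4, swap → [26, 79, 82, 19, 38, 63, 54, 35, 32]
  19 vs larger child 35 at index 8, swap → [26, 79, 82, 35, 38, 63, 54, 19, 32]
sift down from index 1:
  26 vs larger child 82 at index 3, swap → [82, 79, 26, 35, 38, 63, 54, 19, 32]
  26 vs larger child 63 at index 6, swap → [82, 79, 63, 35, 38, 26, 54, 19, 32]

[82, 79, 63, 35, 38, 26, 54, 19, 32]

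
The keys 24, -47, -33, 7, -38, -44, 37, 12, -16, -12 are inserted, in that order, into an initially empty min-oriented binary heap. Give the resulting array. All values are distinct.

[-47, -38, -44, -16, -12, -33, 37, 24, 12, 7]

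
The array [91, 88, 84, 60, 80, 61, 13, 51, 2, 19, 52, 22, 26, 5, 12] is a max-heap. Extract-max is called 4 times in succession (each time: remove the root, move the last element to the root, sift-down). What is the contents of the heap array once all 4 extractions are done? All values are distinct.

[61, 60, 26, 51, 52, 22, 13, 5, 2, 19, 12]

extract-max #1 returns 91:
  remove root 91; move last element 12 to root → [12, 88, 84, 60, 80, 61, 13, 51, 2, 19, 52, 22, 26, 5]
  12 vs larger child 88 at index 1, swap → [88, 12, 84, 60, 80, 61, 13, 51, 2, 19, 52, 22, 26, 5]
  12 vs larger child 80 at index 4, swap → [88, 80, 84, 60, 12, 61, 13, 51, 2, 19, 52, 22, 26, 5]
  12 vs larger child 52 at index 10, swap → [88, 80, 84, 60, 52, 61, 13, 51, 2, 19, 12, 22, 26, 5]
extract-max #2 returns 88:
  remove root 88; move last element 5 to root → [5, 80, 84, 60, 52, 61, 13, 51, 2, 19, 12, 22, 26]
  5 vs larger child 84 at index 2, swap → [84, 80, 5, 60, 52, 61, 13, 51, 2, 19, 12, 22, 26]
  5 vs larger child 61 at index 5, swap → [84, 80, 61, 60, 52, 5, 13, 51, 2, 19, 12, 22, 26]
  5 vs larger child 26 at index 12, swap → [84, 80, 61, 60, 52, 26, 13, 51, 2, 19, 12, 22, 5]
extract-max #3 returns 84:
  remove root 84; move last element 5 to root → [5, 80, 61, 60, 52, 26, 13, 51, 2, 19, 12, 22]
  5 vs larger child 80 at index 1, swap → [80, 5, 61, 60, 52, 26, 13, 51, 2, 19, 12, 22]
  5 vs larger child 60 at index 3, swap → [80, 60, 61, 5, 52, 26, 13, 51, 2, 19, 12, 22]
  5 vs larger child 51 at index 7, swap → [80, 60, 61, 51, 52, 26, 13, 5, 2, 19, 12, 22]
extract-max #4 returns 80:
  remove root 80; move last element 22 to root → [22, 60, 61, 51, 52, 26, 13, 5, 2, 19, 12]
  22 vs larger child 61 at index 2, swap → [61, 60, 22, 51, 52, 26, 13, 5, 2, 19, 12]
  22 vs larger child 26 at index 5, swap → [61, 60, 26, 51, 52, 22, 13, 5, 2, 19, 12]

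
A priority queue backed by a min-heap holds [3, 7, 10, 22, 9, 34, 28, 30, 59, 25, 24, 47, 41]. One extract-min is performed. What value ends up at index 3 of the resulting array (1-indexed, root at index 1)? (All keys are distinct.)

10

remove root 3; move last element 41 to root → [41, 7, 10, 22, 9, 34, 28, 30, 59, 25, 24, 47]
41 vs smaller child 7 at index 2, swap → [7, 41, 10, 22, 9, 34, 28, 30, 59, 25, 24, 47]
41 vs smaller child 9 at index 5, swap → [7, 9, 10, 22, 41, 34, 28, 30, 59, 25, 24, 47]
41 vs smaller child 24 at index 11, swap → [7, 9, 10, 22, 24, 34, 28, 30, 59, 25, 41, 47]
resulting array: [7, 9, 10, 22, 24, 34, 28, 30, 59, 25, 41, 47]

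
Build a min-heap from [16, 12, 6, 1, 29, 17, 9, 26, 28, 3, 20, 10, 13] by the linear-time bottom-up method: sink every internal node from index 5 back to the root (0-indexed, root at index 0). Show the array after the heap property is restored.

sift down from index 5:
  17 vs smaller child 10 at index 11, swap → [16, 12, 6, 1, 29, 10, 9, 26, 28, 3, 20, 17, 13]
sift down from index 4:
  29 vs smaller child 3 at index 9, swap → [16, 12, 6, 1, 3, 10, 9, 26, 28, 29, 20, 17, 13]
sift down from index 3: already satisfies heap property
sift down from index 2: already satisfies heap property
sift down from index 1:
  12 vs smaller child 1 at index 3, swap → [16, 1, 6, 12, 3, 10, 9, 26, 28, 29, 20, 17, 13]
sift down from index 0:
  16 vs smaller child 1 at index 1, swap → [1, 16, 6, 12, 3, 10, 9, 26, 28, 29, 20, 17, 13]
  16 vs smaller child 3 at index 4, swap → [1, 3, 6, 12, 16, 10, 9, 26, 28, 29, 20, 17, 13]

[1, 3, 6, 12, 16, 10, 9, 26, 28, 29, 20, 17, 13]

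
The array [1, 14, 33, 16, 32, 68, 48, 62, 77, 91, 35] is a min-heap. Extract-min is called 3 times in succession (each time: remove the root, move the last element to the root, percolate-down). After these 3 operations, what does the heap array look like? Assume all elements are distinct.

[32, 35, 33, 62, 91, 68, 48, 77]

extract-min #1 returns 1:
  remove root 1; move last element 35 to root → [35, 14, 33, 16, 32, 68, 48, 62, 77, 91]
  35 vs smaller child 14 at index 1, swap → [14, 35, 33, 16, 32, 68, 48, 62, 77, 91]
  35 vs smaller child 16 at index 3, swap → [14, 16, 33, 35, 32, 68, 48, 62, 77, 91]
extract-min #2 returns 14:
  remove root 14; move last element 91 to root → [91, 16, 33, 35, 32, 68, 48, 62, 77]
  91 vs smaller child 16 at index 1, swap → [16, 91, 33, 35, 32, 68, 48, 62, 77]
  91 vs smaller child 32 at index 4, swap → [16, 32, 33, 35, 91, 68, 48, 62, 77]
extract-min #3 returns 16:
  remove root 16; move last element 77 to root → [77, 32, 33, 35, 91, 68, 48, 62]
  77 vs smaller child 32 at index 1, swap → [32, 77, 33, 35, 91, 68, 48, 62]
  77 vs smaller child 35 at index 3, swap → [32, 35, 33, 77, 91, 68, 48, 62]
  77 vs only child 62 at index 7, swap → [32, 35, 33, 62, 91, 68, 48, 77]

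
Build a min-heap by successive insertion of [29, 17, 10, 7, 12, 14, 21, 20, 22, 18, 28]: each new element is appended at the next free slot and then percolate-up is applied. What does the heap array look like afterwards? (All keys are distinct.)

[7, 10, 14, 20, 12, 17, 21, 29, 22, 18, 28]

Insert 29:
  append 29 at index 0 → [29] (no swap needed)
Insert 17:
  append 17 at index 1 → [29, 17]
  17 < parent 29 at index 0, swap → [17, 29]
Insert 10:
  append 10 at index 2 → [17, 29, 10]
  10 < parent 17 at index 0, swap → [10, 29, 17]
Insert 7:
  append 7 at index 3 → [10, 29, 17, 7]
  7 < parent 29 at index 1, swap → [10, 7, 17, 29]
  7 < parent 10 at index 0, swap → [7, 10, 17, 29]
Insert 12:
  append 12 at index 4 → [7, 10, 17, 29, 12] (no swap needed)
Insert 14:
  append 14 at index 5 → [7, 10, 17, 29, 12, 14]
  14 < parent 17 at index 2, swap → [7, 10, 14, 29, 12, 17]
Insert 21:
  append 21 at index 6 → [7, 10, 14, 29, 12, 17, 21] (no swap needed)
Insert 20:
  append 20 at index 7 → [7, 10, 14, 29, 12, 17, 21, 20]
  20 < parent 29 at index 3, swap → [7, 10, 14, 20, 12, 17, 21, 29]
Insert 22:
  append 22 at index 8 → [7, 10, 14, 20, 12, 17, 21, 29, 22] (no swap needed)
Insert 18:
  append 18 at index 9 → [7, 10, 14, 20, 12, 17, 21, 29, 22, 18] (no swap needed)
Insert 28:
  append 28 at index 10 → [7, 10, 14, 20, 12, 17, 21, 29, 22, 18, 28] (no swap needed)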